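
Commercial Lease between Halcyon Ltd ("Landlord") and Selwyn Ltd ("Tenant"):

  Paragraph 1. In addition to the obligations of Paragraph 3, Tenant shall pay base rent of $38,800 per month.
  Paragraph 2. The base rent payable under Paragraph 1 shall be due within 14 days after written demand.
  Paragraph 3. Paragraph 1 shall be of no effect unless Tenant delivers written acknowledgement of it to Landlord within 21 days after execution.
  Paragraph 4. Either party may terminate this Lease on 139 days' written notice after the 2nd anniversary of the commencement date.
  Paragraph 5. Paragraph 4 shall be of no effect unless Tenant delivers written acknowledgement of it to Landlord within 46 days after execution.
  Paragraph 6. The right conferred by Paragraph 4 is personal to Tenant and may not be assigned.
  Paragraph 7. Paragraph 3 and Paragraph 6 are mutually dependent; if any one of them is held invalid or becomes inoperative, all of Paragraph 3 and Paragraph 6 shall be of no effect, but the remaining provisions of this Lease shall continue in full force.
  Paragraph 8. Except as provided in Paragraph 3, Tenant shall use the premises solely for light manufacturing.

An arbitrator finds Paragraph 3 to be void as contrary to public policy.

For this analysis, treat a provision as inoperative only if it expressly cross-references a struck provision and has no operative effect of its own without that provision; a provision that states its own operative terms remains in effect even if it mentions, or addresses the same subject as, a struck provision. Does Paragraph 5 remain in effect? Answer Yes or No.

Paragraph 3 is struck. Paragraph 1 mentions Paragraph 3 but its own obligation stands independently of Paragraph 3, so Paragraph 1 is not affected. Paragraph 8 mentions Paragraph 3 but its own obligation stands independently of Paragraph 3, so Paragraph 8 is not affected. No other provision's operative terms depend on Paragraph 3. Paragraph 7 declares Paragraph 3 and Paragraph 6 mutually dependent; since one of them has fallen, all of them are of no effect. That brings down Paragraph 6 as well. The remainder continues in force under Paragraph 7. That leaves Paragraph 1, Paragraph 2, Paragraph 4, Paragraph 5, Paragraph 7, and Paragraph 8 in effect. Paragraph 5 is among the surviving provisions, so the answer is yes.

Yes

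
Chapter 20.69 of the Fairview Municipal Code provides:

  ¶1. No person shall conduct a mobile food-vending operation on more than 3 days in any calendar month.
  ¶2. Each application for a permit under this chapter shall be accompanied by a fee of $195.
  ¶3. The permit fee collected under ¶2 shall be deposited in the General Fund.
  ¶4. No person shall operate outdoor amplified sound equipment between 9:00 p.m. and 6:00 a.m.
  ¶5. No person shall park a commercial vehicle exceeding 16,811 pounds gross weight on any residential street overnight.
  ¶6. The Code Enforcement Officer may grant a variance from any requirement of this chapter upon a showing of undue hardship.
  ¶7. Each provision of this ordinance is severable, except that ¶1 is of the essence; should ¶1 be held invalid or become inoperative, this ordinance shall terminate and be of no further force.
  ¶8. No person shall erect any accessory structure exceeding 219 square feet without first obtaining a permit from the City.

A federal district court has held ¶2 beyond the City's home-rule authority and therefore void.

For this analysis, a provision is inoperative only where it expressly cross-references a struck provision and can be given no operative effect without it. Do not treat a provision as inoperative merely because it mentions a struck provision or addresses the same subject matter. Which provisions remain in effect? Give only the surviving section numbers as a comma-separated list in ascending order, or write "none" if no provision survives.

¶2 is struck. ¶3 has no operative effect of its own apart from ¶2 and is therefore inoperative. ¶7 makes ¶1 an essential term, but ¶1 is unaffected, so the severability proviso in ¶7 preserves the remaining provisions. ¶1, ¶4, ¶5, ¶6, ¶7, and ¶8 remain in effect.

1, 4, 5, 6, 7, 8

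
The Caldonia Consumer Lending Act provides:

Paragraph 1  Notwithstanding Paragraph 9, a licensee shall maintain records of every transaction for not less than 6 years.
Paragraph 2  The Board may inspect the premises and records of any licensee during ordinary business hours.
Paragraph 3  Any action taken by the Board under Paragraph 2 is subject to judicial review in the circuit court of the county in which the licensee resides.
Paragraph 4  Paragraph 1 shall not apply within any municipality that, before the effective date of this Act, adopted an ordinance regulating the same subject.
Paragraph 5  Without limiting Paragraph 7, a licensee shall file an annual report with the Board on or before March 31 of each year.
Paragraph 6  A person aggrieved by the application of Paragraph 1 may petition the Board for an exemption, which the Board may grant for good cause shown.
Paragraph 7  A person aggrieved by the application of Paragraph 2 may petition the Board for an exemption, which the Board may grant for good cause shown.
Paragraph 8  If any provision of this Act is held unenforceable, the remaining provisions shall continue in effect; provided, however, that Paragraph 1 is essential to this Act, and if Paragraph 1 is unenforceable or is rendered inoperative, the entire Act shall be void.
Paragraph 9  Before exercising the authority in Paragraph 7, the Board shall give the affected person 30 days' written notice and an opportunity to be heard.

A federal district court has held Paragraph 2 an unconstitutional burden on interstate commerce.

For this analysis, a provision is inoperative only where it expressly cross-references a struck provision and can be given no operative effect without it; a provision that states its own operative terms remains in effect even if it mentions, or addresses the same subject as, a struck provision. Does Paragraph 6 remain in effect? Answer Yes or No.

Paragraph 2 is struck. The only function of Paragraph 3 is the judicial-review right for Paragraph 2, so it cannot stand once Paragraph 2 is removed. Paragraph 7 has no operative effect of its own apart from Paragraph 2 and is therefore inoperative. Paragraph 9 has no operative effect of its own apart from Paragraph 7 and is therefore inoperative. Although Paragraph 5 refers to Paragraph 7, its operative terms do not depend on Paragraph 7, so it remains in effect. Although Paragraph 1 refers to Paragraph 9, its operative terms do not depend on Paragraph 9, so it remains in effect. Paragraph 8 makes Paragraph 1 an essential term, but Paragraph 1 is unaffected, so the severability proviso in Paragraph 8 preserves the remaining provisions. That leaves Paragraph 1, Paragraph 4, Paragraph 5, Paragraph 6, and Paragraph 8 in effect. Paragraph 6 is among the surviving provisions, so the answer is yes.

Yes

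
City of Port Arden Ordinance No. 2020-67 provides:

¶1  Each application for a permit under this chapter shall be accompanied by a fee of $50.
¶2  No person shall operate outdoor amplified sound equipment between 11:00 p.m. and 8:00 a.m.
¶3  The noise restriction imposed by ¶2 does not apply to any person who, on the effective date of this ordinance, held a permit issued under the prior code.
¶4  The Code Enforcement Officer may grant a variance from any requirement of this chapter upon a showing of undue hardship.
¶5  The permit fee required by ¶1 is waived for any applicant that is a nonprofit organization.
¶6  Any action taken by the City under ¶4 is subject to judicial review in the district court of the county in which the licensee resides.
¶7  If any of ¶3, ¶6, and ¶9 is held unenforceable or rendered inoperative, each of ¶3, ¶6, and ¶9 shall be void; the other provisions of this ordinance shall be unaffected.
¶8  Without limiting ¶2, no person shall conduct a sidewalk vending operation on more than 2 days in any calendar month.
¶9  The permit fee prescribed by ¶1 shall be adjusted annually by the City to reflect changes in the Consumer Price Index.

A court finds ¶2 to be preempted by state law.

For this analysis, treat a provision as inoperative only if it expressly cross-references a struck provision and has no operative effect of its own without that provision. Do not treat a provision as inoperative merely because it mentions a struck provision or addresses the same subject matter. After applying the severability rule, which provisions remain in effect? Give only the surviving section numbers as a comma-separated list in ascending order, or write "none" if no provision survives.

¶2 is struck. ¶3 has no operative effect of its own apart from ¶2 and is therefore inoperative. ¶8 mentions ¶2 but its own obligation stands independently of ¶2, so ¶8 is not affected. ¶7 declares ¶3, ¶6, and ¶9 mutually dependent; since one of them has fallen, all of them are of no effect. That brings down ¶6 and ¶9 as well. The remainder continues in force under ¶7. That leaves ¶1, ¶4, ¶5, ¶7, and ¶8 in effect.

1, 4, 5, 7, 8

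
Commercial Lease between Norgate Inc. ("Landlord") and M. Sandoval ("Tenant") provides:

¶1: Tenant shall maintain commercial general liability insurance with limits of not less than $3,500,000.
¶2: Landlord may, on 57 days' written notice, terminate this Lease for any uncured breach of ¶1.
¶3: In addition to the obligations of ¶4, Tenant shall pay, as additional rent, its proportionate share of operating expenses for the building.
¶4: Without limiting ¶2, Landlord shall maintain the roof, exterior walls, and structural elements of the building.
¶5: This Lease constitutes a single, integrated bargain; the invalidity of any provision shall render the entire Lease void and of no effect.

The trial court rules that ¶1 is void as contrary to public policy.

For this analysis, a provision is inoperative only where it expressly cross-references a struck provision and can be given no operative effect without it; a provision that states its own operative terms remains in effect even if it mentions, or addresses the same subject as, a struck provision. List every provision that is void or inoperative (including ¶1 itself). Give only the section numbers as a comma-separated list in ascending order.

¶1 is struck. The only function of ¶2 is the termination right for breach of ¶1, so it cannot stand once ¶1 is removed. ¶5 provides that the Lease is not severable, so the invalidity of any one provision voids the entire Lease. No provision of the Lease survives.

1, 2, 3, 4, 5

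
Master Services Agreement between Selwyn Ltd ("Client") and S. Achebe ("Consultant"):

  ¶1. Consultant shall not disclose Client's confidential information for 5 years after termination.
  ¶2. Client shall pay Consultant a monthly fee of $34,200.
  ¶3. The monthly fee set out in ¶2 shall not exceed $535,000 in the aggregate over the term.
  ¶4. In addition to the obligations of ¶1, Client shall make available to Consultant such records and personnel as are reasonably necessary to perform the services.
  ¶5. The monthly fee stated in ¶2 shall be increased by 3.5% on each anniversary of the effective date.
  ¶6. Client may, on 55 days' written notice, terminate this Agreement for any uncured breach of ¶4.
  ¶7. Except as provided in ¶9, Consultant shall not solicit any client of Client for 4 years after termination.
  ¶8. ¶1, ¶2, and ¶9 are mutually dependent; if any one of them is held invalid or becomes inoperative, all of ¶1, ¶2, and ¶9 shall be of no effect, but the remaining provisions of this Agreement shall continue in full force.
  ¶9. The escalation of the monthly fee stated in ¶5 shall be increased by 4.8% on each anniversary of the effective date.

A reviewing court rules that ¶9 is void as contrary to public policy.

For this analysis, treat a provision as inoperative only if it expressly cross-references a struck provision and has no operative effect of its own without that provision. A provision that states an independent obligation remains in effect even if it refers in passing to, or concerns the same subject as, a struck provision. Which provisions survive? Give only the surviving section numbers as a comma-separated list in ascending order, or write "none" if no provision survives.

¶9 is struck. ¶4 mentions ¶1 but its own obligation stands independently of ¶1, so ¶4 is not affected. ¶7 mentions ¶9 but its own obligation stands independently of ¶9, so ¶7 is not affected. No other provision's operative terms depend on ¶9. ¶8 declares ¶1, ¶2, and ¶9 mutually dependent; since one of them has fallen, all of them are of no effect. That brings down ¶1 and ¶2 as well. ¶3 and ¶5 in turn depend solely on a provision now struck and likewise fall. The remainder continues in force under ¶8. That leaves ¶4, ¶6, ¶7, and ¶8 in effect.

4, 6, 7, 8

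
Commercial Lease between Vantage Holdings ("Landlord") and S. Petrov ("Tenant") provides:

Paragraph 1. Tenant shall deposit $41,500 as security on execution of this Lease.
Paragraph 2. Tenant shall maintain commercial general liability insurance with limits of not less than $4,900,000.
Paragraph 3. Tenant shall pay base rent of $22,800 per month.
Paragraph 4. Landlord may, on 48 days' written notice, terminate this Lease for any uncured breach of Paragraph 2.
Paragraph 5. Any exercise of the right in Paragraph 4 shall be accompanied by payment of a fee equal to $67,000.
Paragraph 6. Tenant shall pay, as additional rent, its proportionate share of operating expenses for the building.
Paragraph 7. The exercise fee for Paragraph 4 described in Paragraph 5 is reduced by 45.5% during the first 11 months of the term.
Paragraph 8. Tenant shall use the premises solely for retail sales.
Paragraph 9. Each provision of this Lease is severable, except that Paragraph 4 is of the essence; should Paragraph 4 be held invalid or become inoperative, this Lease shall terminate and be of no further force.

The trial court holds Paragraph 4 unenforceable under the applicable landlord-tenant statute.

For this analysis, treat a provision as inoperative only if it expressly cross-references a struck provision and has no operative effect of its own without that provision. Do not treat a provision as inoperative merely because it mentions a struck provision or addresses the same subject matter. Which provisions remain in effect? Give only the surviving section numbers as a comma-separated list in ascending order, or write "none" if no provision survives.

Paragraph 4 is struck. Paragraph 5 operates only by reference to Paragraph 4, so it falls with Paragraph 4. The whole of Paragraph 7 is the introductory reduction to the exercise fee for Paragraph 4, defined by reference to Paragraph 5, so Paragraph 7 cannot stand once Paragraph 5 is removed. Paragraph 9 makes Paragraph 4 an essential term, and Paragraph 4 is the provision held invalid; under Paragraph 9, the entire Lease is therefore void. No provision of the Lease survives.

none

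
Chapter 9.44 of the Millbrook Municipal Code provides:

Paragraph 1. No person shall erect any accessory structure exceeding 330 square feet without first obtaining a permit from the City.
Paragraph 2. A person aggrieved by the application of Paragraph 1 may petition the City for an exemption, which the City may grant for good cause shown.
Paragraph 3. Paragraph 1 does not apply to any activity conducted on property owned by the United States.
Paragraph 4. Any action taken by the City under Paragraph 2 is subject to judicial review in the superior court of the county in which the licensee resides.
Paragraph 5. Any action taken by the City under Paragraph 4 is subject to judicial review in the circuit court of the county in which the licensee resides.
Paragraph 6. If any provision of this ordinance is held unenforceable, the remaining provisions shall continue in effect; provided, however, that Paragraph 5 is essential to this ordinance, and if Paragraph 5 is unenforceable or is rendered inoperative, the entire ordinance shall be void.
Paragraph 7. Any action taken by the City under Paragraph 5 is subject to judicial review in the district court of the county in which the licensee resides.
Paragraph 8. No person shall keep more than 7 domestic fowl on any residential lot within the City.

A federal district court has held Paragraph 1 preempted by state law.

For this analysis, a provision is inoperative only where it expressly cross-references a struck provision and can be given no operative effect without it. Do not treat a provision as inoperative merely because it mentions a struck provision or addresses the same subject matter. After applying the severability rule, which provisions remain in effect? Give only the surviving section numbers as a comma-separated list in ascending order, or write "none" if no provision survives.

none

Paragraph 1 is struck. The only function of Paragraph 2 is the exemption procedure for Paragraph 1, so it cannot stand once Paragraph 1 is removed. Paragraph 3 has no operative effect of its own apart from Paragraph 1 and is therefore inoperative. Paragraph 4 merely fixes the judicial-review right for Paragraph 2; with Paragraph 2 gone it has nothing to operate on and falls away. Paragraph 5 has no operative effect of its own apart from Paragraph 4 and is therefore inoperative. The only function of Paragraph 7 is the judicial-review right for Paragraph 5, so it cannot stand once Paragraph 5 is removed. Paragraph 6 makes Paragraph 5 an essential term, and Paragraph 5 has been rendered inoperative by the cascade; under Paragraph 6, the entire ordinance is therefore void. No provision of the ordinance survives.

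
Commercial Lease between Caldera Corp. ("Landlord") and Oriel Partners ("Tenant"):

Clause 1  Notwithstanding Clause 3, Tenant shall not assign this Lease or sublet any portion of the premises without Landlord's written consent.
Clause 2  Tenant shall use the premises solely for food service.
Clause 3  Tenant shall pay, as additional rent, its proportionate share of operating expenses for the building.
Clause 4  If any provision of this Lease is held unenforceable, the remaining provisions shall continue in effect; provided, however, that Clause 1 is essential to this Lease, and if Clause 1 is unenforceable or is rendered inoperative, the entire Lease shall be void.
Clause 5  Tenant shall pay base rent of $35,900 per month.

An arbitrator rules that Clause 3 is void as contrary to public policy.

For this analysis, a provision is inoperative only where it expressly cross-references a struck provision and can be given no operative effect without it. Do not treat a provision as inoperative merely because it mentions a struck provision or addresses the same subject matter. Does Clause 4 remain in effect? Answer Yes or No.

Clause 3 is struck. Clause 1 mentions Clause 3 but its own obligation stands independently of Clause 3, so Clause 1 is not affected. No other provision's operative terms depend on Clause 3. Clause 4 makes Clause 1 an essential term, but Clause 1 is unaffected, so the severability proviso in Clause 4 preserves the remaining provisions. The provisions still in force are Clause 1, Clause 2, Clause 4, and Clause 5. Clause 4 is among the surviving provisions, so the answer is yes.

Yes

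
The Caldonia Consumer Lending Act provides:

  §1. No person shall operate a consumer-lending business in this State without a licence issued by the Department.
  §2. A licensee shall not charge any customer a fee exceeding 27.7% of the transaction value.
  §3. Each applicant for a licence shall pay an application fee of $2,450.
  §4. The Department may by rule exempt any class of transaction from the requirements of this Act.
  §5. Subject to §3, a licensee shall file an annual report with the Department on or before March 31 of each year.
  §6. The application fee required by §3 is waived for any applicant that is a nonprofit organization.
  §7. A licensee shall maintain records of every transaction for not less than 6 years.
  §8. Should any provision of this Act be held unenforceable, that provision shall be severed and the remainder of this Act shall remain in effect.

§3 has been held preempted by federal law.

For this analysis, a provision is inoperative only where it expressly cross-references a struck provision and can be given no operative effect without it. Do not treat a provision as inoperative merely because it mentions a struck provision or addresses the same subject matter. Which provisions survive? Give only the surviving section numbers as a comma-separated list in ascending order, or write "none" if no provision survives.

§3 is struck. §6 operates only by reference to §3, so it falls with §3. Although §5 refers to §3, its operative terms do not depend on §3, so it remains in effect. §8 is a severability clause and preserves every provision that can still be given independent effect. The provisions still in force are §1, §2, §4, §5, §7, and §8.

1, 2, 4, 5, 7, 8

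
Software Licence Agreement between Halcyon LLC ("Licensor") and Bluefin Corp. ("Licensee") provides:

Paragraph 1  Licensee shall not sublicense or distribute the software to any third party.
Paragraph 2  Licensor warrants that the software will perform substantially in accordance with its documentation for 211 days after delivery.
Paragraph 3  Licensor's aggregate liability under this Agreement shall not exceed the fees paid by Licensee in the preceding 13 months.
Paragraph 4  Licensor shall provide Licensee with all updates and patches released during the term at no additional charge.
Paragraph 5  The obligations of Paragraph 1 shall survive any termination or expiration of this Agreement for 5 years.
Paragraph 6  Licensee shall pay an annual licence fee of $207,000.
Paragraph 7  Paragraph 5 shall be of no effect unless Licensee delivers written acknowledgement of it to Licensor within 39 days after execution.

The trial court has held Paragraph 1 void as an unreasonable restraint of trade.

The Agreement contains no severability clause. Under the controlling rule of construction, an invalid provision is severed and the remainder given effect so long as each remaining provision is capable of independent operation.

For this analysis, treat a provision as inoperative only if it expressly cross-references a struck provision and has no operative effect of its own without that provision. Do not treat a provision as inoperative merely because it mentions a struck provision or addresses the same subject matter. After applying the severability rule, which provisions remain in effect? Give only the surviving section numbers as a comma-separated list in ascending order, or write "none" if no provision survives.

2, 3, 4, 6

Paragraph 1 is struck. Paragraph 5 operates only by reference to Paragraph 1, so it falls with Paragraph 1. The only function of Paragraph 7 is the acknowledgement condition for Paragraph 5, so it cannot stand once Paragraph 5 is removed. With no severability clause, the stated default rule severs what cannot stand and enforces each remaining provision that can operate on its own. The provisions still in force are Paragraph 2, Paragraph 3, Paragraph 4, and Paragraph 6.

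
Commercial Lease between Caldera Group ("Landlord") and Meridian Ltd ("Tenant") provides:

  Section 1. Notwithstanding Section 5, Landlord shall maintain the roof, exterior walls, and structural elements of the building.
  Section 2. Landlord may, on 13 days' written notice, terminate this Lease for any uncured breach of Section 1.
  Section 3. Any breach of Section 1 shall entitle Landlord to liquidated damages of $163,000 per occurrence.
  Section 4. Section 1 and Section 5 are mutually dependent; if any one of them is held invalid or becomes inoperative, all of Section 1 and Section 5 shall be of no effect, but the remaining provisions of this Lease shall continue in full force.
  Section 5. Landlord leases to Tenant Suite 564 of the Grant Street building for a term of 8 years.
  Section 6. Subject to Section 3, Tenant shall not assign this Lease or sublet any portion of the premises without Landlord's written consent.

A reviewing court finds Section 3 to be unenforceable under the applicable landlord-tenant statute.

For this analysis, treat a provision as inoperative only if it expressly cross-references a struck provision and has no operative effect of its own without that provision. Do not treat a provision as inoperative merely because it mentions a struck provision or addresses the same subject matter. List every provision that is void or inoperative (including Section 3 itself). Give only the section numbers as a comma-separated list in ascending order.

3

Section 3 is struck. Section 6 mentions Section 3 but its own obligation stands independently of Section 3, so Section 6 is not affected. No other provision's operative terms depend on Section 3. Section 4 ties Section 1 and Section 5 together, but none of those is affected here; the remaining provisions continue in force under Section 4. That leaves Section 1, Section 2, Section 4, Section 5, and Section 6 in effect.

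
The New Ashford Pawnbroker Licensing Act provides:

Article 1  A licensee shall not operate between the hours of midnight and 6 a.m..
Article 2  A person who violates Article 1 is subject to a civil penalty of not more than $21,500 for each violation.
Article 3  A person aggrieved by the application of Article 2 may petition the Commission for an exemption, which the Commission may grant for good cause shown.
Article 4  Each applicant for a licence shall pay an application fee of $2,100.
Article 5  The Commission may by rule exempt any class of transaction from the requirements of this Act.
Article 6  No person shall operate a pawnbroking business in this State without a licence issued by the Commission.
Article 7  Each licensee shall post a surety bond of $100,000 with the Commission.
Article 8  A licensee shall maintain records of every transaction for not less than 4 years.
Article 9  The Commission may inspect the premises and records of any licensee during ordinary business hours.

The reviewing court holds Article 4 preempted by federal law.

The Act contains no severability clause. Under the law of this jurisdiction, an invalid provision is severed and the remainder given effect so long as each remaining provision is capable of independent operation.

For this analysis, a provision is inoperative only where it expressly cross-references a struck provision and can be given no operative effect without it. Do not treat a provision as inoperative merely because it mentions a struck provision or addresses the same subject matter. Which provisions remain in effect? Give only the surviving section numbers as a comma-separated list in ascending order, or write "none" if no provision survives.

1, 2, 3, 5, 6, 7, 8, 9

Article 4 is struck. Nothing else in the Act is defined by reference to Article 4. With no severability clause, the stated default rule severs what cannot stand and enforces each remaining provision that can operate on its own. The provisions still in force are Article 1, Article 2, Article 3, Article 5, Article 6, Article 7, Article 8, and Article 9.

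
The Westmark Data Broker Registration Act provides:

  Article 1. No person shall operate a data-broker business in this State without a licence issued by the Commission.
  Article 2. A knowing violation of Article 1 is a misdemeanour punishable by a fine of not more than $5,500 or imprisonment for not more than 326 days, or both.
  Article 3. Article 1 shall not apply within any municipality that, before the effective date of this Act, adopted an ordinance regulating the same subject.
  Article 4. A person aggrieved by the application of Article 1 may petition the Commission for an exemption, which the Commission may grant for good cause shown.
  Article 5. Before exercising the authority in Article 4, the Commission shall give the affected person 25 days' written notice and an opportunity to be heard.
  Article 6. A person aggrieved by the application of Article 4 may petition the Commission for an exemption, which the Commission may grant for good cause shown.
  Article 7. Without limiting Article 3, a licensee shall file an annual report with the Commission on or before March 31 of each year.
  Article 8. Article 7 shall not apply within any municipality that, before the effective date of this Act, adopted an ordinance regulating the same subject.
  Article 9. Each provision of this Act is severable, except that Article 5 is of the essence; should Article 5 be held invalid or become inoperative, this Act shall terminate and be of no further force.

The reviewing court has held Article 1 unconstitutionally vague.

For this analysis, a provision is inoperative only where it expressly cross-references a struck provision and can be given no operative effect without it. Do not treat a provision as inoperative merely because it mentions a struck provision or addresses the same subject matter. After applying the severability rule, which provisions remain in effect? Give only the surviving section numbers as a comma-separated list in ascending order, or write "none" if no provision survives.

none

Article 1 is struck. Article 2 has no operative effect of its own apart from Article 1 and is therefore inoperative. Article 3 has no operative effect of its own apart from Article 1 and is therefore inoperative. Article 4 has no operative effect of its own apart from Article 1 and is therefore inoperative. The only function of Article 5 is the notice-and-hearing requirement for Article 4, so it cannot stand once Article 4 is removed. Article 6 merely fixes the exemption procedure for Article 4; with Article 4 gone it has nothing to operate on and falls away. Article 9 makes Article 5 an essential term, and Article 5 has been rendered inoperative by the cascade; under Article 9, the entire Act is therefore void. No provision of the Act survives.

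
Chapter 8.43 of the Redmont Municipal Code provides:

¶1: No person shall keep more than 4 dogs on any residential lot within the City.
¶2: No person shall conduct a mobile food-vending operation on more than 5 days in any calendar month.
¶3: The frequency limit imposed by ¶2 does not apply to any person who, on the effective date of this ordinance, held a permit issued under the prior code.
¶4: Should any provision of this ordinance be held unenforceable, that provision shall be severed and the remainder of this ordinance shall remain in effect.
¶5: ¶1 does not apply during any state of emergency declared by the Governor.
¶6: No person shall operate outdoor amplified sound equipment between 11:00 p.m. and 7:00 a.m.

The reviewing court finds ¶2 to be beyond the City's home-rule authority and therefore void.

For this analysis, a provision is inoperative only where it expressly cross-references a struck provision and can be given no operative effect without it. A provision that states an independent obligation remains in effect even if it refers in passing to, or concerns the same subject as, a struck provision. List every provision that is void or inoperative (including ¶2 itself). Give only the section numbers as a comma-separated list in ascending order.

2, 3

¶2 is struck. ¶3 operates only by reference to ¶2, so it falls with ¶2. Under the severability clause in ¶4, the remaining provisions continue in force. The provisions still in force are ¶1, ¶4, ¶5, and ¶6.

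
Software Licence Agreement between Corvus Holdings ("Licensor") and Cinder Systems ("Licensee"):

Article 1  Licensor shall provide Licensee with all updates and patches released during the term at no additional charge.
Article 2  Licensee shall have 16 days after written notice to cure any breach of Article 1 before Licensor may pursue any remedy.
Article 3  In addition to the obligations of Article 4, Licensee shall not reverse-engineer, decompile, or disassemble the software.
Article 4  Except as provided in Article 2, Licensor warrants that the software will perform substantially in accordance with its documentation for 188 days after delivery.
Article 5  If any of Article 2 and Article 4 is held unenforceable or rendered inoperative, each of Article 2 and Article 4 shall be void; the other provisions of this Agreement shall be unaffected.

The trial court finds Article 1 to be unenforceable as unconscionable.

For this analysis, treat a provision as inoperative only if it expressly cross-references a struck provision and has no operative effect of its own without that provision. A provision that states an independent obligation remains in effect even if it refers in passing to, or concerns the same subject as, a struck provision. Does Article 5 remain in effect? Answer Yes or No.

Yes

Article 1 is struck. Article 2 merely fixes the cure period for breach of Article 1; with Article 1 gone it has nothing to operate on and falls away. Although Article 3 refers to Article 4, its operative terms do not depend on Article 4, so it remains in effect. Article 5 declares Article 2 and Article 4 mutually dependent; since one of them has fallen, all of them are of no effect. That brings down Article 4 as well. The remainder continues in force under Article 5. The provisions still in force are Article 3 and Article 5. Article 5 is among the surviving provisions, so the answer is yes.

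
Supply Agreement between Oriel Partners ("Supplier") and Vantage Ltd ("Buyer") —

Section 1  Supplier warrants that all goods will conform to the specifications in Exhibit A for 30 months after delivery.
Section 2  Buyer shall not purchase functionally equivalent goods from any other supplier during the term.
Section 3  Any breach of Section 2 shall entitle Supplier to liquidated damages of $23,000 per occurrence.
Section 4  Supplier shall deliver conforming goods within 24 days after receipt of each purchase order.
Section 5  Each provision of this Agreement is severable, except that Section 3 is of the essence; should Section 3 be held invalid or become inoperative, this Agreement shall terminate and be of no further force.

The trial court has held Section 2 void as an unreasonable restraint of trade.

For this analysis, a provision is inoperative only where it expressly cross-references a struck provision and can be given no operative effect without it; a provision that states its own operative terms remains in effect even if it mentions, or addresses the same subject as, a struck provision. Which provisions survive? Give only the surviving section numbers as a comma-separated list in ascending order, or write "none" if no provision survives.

none

Section 2 is struck. Section 3 does nothing except set the liquidated-damages amount by reference to Section 2; with Section 2 gone it has no independent effect and is inoperative. Section 5 makes Section 3 an essential term, and Section 3 has been rendered inoperative by the cascade; under Section 5, the entire Agreement is therefore void. No provision of the Agreement survives.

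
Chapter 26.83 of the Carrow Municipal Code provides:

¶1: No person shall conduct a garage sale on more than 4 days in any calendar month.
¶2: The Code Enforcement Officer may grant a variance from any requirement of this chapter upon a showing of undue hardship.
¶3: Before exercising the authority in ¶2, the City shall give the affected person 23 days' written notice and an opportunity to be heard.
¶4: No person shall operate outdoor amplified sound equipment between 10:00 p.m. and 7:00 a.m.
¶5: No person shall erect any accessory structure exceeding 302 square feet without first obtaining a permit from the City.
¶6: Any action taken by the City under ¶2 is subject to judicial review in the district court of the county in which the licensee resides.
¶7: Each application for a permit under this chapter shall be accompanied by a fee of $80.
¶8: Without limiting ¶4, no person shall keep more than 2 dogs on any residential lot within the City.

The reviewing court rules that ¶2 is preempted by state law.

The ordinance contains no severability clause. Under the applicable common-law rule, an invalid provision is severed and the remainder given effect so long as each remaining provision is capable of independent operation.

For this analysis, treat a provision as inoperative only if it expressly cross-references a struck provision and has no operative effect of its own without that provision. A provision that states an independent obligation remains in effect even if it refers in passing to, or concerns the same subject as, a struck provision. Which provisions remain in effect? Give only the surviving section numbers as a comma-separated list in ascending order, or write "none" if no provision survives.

¶2 is struck. The only function of ¶3 is the notice-and-hearing requirement for ¶2, so it cannot stand once ¶2 is removed. The only function of ¶6 is the judicial-review right for ¶2, so it cannot stand once ¶2 is removed. With no severability clause, the stated default rule severs what cannot stand and enforces each remaining provision that can operate on its own. The provisions still in force are ¶1, ¶4, ¶5, ¶7, and ¶8.

1, 4, 5, 7, 8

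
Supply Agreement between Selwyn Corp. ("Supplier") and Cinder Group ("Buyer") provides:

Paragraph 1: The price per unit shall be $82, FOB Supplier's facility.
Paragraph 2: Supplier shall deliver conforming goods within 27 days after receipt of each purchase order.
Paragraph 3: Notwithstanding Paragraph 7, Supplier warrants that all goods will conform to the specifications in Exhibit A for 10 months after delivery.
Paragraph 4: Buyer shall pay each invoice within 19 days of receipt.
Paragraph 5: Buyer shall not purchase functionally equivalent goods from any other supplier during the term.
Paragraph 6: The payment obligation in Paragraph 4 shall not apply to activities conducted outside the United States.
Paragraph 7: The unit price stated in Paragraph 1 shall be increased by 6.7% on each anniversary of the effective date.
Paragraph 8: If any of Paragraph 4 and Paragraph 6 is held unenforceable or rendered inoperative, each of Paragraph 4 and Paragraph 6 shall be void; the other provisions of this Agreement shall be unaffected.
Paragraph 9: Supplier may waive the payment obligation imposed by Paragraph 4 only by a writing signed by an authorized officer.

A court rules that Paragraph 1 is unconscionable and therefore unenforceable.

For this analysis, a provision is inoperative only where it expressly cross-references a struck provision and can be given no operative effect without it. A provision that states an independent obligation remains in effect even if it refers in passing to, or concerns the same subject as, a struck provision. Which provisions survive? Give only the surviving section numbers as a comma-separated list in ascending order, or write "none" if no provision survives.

Paragraph 1 is struck. The whole of Paragraph 7 is the escalation of the unit price, defined by reference to Paragraph 1, so Paragraph 7 cannot stand once Paragraph 1 is removed. Although Paragraph 3 refers to Paragraph 7, its operative terms do not depend on Paragraph 7, so it remains in effect. Paragraph 8 ties Paragraph 4 and Paragraph 6 together, but none of those is affected here; the remaining provisions continue in force under Paragraph 8. Paragraph 2, Paragraph 3, Paragraph 4, Paragraph 5, Paragraph 6, Paragraph 8, and Paragraph 9 remain in effect.

2, 3, 4, 5, 6, 8, 9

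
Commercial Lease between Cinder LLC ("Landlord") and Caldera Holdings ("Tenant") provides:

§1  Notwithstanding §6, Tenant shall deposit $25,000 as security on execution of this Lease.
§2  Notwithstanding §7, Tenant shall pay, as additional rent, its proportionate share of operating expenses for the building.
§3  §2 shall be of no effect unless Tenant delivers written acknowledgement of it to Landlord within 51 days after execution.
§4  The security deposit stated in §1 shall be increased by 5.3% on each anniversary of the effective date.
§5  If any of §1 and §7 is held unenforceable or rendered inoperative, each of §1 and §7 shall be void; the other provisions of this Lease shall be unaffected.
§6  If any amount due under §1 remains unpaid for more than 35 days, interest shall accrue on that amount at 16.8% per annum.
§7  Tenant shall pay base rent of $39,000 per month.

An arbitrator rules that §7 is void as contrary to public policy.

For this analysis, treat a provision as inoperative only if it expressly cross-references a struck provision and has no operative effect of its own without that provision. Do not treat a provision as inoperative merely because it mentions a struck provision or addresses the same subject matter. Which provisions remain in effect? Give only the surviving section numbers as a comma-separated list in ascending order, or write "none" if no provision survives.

§7 is struck. Although §2 refers to §7, its operative terms do not depend on §7, so it remains in effect. Nothing else in the Lease is defined by reference to §7. §5 declares §1 and §7 mutually dependent; since one of them has fallen, all of them are of no effect. That brings down §1 as well. §4 and §6 in turn depend solely on a provision now struck and likewise fall. The remainder continues in force under §5. The provisions still in force are §2, §3, and §5.

2, 3, 5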